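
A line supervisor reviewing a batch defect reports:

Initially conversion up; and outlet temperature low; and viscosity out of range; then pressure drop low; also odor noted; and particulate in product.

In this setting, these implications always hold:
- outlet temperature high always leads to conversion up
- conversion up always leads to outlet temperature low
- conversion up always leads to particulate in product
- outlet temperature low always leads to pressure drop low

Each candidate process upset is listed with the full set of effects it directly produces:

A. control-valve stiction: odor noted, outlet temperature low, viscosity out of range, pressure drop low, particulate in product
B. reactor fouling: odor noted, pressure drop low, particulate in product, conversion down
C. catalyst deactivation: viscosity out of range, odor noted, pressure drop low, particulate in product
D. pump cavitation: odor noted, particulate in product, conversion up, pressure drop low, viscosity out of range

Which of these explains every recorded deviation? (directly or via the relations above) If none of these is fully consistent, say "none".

D

Checking each candidate against the observations:
(A) control-valve stiction — does not account for conversion up
(B) reactor fouling — conversion up ✗; outlet temperature low ✗; viscosity out of range ✗; pressure drop low ✓; odor noted ✓; particulate in product ✓
(C) catalyst deactivation — conversion up ✗; outlet temperature low ✗; viscosity out of range ✓; pressure drop low ✓; odor noted ✓; particulate in product ✓
(D) pump cavitation — conversion up ✓; outlet temperature low ✓ (through conversion up → outlet temperature low); viscosity out of range ✓; pressure drop low ✓; odor noted ✓; particulate in product ✓
(D) is the only candidate with no mismatches.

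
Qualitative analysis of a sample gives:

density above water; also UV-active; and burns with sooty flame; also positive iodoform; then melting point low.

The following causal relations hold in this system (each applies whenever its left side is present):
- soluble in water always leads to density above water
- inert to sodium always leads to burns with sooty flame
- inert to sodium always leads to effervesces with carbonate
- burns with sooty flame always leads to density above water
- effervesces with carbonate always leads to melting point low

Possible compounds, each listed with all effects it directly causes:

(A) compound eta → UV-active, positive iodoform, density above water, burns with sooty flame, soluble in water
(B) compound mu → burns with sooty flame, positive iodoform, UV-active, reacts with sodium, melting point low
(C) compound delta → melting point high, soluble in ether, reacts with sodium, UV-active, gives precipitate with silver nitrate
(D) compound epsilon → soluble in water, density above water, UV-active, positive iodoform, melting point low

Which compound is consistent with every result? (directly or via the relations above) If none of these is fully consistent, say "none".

B

For each candidate, compare predicted effects to what was observed:
(A) compound eta — density above water +; UV-active +; burns with sooty flame +; positive iodoform +; melting point low -
(B) compound mu — density above water + (via burns with sooty flame → density above water); UV-active +; burns with sooty flame +; positive iodoform +; melting point low +
(C) compound delta — fails on density above water, burns with sooty flame, positive iodoform, melting point low (predicts melting point high, not melting point low)
(D) compound epsilon — density above water +; UV-active +; burns with sooty flame -; positive iodoform +; melting point low +
(B) is the only candidate with no mismatches.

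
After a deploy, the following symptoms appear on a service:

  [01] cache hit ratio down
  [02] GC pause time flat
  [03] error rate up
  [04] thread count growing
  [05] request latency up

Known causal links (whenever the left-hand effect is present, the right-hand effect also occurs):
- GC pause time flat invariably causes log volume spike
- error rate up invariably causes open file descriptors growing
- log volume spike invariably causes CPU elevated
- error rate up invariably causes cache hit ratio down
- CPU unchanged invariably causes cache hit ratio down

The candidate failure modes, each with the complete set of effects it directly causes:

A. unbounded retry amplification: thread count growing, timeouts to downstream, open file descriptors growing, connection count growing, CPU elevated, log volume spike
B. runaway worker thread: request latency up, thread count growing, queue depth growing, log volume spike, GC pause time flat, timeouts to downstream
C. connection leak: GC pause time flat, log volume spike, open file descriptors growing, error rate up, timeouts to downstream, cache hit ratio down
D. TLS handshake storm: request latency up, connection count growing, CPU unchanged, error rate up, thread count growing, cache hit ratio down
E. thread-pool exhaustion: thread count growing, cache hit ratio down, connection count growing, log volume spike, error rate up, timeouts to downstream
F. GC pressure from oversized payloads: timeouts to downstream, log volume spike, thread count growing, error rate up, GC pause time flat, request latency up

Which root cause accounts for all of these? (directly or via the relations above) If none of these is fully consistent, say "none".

F

Per-candidate check:
(A) unbounded retry amplification — cache hit ratio down miss; GC pause time flat miss; error rate up miss; thread count growing match; request latency up miss
(B) runaway worker thread — cache hit ratio down miss; GC pause time flat match; error rate up miss; thread count growing match; request latency up match
(C) connection leak — does not account for thread count growing, request latency up
(D) TLS handshake storm — cache hit ratio down match; GC pause time flat miss; error rate up match; thread count growing match; request latency up match
(E) thread-pool exhaustion — cache hit ratio down match; GC pause time flat miss; error rate up match; thread count growing match; request latency up miss
(F) GC pressure from oversized payloads — accounts for every observation (cache hit ratio down through error rate up → cache hit ratio down)
Only (F) is consistent with every observation.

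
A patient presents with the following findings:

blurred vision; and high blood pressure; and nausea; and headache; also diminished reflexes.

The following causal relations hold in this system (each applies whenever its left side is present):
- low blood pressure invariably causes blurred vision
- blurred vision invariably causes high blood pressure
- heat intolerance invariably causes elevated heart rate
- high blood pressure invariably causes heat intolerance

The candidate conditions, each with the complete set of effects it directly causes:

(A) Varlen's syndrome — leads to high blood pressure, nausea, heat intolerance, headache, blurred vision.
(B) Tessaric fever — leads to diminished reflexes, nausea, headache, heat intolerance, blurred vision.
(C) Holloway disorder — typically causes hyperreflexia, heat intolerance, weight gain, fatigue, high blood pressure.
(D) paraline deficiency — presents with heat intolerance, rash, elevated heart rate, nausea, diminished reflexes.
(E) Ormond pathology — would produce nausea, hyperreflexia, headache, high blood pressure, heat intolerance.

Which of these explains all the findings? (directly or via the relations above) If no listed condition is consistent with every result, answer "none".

B

Per-candidate check:
(A) Varlen's syndrome — does not account for diminished reflexes
(B) Tessaric fever — blurred vision match; high blood pressure match (by blurred vision → high blood pressure); nausea match; headache match; diminished reflexes match
(C) Holloway disorder — blurred vision miss; high blood pressure match; nausea miss; headache miss; diminished reflexes miss
(D) paraline deficiency — blurred vision miss; high blood pressure miss; nausea match; headache miss; diminished reflexes match
(E) Ormond pathology — blurred vision miss; high blood pressure match; nausea match; headache match; diminished reflexes miss
(B) is the only candidate with no mismatches.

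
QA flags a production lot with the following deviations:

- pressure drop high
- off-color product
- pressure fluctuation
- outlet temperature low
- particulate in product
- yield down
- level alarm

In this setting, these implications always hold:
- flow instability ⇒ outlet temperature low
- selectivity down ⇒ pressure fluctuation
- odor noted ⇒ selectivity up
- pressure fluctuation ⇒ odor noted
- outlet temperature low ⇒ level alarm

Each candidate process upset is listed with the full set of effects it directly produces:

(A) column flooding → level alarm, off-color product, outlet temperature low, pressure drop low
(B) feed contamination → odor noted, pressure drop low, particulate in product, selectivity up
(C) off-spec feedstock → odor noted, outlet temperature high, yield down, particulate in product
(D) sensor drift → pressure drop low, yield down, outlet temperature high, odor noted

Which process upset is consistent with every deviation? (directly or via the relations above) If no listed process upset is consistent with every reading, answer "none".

none

Per-candidate check:
(A) column flooding — pressure drop high NO; off-color product yes; pressure fluctuation NO; outlet temperature low yes; particulate in product NO; yield down NO; level alarm yes
(B) feed contamination — fails on pressure drop high, off-color product, pressure fluctuation, outlet temperature low, yield down, level alarm (predicts pressure drop low, not pressure drop high)
(C) off-spec feedstock — fails on pressure drop high, off-color product, pressure fluctuation, outlet temperature low, level alarm (predicts outlet temperature high, not outlet temperature low)
(D) sensor drift — fails on pressure drop high, off-color product, pressure fluctuation, outlet temperature low, particulate in product, level alarm (predicts pressure drop low, not pressure drop high; predicts outlet temperature high, not outlet temperature low)
None of the listed candidates fits everything.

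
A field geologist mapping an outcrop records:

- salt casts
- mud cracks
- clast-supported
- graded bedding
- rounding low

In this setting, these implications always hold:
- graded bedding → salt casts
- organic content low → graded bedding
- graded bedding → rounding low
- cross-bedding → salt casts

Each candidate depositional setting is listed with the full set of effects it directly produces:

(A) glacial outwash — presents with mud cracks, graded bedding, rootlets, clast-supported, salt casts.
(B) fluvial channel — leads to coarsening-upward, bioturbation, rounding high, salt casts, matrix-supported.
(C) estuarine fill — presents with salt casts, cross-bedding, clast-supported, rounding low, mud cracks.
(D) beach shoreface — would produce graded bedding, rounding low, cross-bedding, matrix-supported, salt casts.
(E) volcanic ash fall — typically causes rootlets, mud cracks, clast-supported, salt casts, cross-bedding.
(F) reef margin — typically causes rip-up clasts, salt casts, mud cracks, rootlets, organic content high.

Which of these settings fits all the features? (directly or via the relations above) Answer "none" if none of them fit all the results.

Testing each hypothesis:
(A) glacial outwash — salt casts match; mud cracks match; clast-supported match; graded bedding match; rounding low match (through graded bedding → rounding low)
(B) fluvial channel — fails on mud cracks, clast-supported, graded bedding, rounding low (predicts matrix-supported, not clast-supported; predicts rounding high, not rounding low)
(C) estuarine fill — salt casts match; mud cracks match; clast-supported match; graded bedding miss; rounding low match
(D) beach shoreface — fails on mud cracks, clast-supported (predicts matrix-supported, not clast-supported)
(E) volcanic ash fall — does not account for graded bedding, rounding low
(F) reef margin — does not account for clast-supported, graded bedding, rounding low
Only (A) is consistent with every observation.

A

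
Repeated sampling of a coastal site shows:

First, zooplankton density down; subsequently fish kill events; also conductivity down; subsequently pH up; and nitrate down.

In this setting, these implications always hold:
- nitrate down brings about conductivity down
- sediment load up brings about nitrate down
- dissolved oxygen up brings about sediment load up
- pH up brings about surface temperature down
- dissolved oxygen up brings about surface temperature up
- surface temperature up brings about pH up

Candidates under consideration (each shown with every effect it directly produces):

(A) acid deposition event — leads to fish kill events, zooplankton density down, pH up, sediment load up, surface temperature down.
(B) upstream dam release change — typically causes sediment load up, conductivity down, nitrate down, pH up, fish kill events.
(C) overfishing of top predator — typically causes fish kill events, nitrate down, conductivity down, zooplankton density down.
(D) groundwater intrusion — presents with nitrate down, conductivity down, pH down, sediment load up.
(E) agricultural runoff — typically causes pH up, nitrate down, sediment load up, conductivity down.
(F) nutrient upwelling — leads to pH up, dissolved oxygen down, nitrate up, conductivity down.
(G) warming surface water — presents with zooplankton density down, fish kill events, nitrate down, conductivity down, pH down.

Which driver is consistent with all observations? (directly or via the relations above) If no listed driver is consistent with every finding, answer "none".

A

Checking each candidate against the observations:
(A) acid deposition event — zooplankton density down yes; fish kill events yes; conductivity down yes (via sediment load up → nitrate down → conductivity down); pH up yes; nitrate down yes (via sediment load up → nitrate down)
(B) upstream dam release change — does not account for zooplankton density down
(C) overfishing of top predator — does not account for pH up
(D) groundwater intrusion — zooplankton density down NO; fish kill events NO; conductivity down yes; pH up NO; nitrate down yes
(E) agricultural runoff — zooplankton density down NO; fish kill events NO; conductivity down yes; pH up yes; nitrate down yes
(F) nutrient upwelling — zooplankton density down NO; fish kill events NO; conductivity down yes; pH up yes; nitrate down NO
(G) warming surface water — fails on pH up (predicts pH down, not pH up)
(A) is the only candidate with no mismatches.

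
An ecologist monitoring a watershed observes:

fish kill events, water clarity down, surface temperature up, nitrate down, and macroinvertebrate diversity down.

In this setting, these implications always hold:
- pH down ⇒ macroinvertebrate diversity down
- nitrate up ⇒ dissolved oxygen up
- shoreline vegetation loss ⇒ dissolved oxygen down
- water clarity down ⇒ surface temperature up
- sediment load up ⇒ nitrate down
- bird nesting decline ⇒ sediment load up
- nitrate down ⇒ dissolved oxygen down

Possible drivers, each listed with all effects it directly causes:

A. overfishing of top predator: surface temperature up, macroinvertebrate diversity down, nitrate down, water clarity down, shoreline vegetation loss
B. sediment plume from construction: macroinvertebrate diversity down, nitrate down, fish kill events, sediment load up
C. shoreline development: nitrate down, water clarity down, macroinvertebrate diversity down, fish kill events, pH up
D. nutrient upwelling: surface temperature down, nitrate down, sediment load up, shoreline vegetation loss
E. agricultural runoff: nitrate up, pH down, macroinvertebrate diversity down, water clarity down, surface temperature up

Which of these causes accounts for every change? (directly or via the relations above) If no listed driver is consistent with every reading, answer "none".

C

Testing each hypothesis:
(A) overfishing of top predator — does not account for fish kill events
(B) sediment plume from construction — does not account for water clarity down, surface temperature up
(C) shoreline development — accounts for every observation (surface temperature up by water clarity down → surface temperature up)
(D) nutrient upwelling — fails on fish kill events, water clarity down, surface temperature up, macroinvertebrate diversity down (predicts surface temperature down, not surface temperature up)
(E) agricultural runoff — fish kill events miss; water clarity down match; surface temperature up match; nitrate down miss; macroinvertebrate diversity down match
(C) alone accounts for all the evidence.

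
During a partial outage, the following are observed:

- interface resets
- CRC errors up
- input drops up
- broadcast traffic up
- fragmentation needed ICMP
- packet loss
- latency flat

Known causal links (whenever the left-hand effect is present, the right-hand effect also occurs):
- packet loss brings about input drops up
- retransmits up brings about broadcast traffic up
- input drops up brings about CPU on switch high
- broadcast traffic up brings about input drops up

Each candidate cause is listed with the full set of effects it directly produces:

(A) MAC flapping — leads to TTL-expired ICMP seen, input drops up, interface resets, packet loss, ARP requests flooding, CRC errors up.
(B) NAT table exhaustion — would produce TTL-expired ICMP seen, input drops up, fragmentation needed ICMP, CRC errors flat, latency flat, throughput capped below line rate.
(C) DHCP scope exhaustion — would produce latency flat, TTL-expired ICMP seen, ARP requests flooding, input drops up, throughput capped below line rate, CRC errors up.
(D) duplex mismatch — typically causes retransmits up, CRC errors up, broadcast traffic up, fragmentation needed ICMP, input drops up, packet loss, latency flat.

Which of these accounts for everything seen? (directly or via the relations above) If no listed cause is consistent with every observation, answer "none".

Testing each hypothesis:
(A) MAC flapping — interface resets match; CRC errors up match; input drops up match; broadcast traffic up miss; fragmentation needed ICMP miss; packet loss match; latency flat miss
(B) NAT table exhaustion — interface resets miss; CRC errors up miss; input drops up match; broadcast traffic up miss; fragmentation needed ICMP match; packet loss miss; latency flat match
(C) DHCP scope exhaustion — interface resets miss; CRC errors up match; input drops up match; broadcast traffic up miss; fragmentation needed ICMP miss; packet loss miss; latency flat match
(D) duplex mismatch — does not account for interface resets
Every candidate fails on at least one observation.

none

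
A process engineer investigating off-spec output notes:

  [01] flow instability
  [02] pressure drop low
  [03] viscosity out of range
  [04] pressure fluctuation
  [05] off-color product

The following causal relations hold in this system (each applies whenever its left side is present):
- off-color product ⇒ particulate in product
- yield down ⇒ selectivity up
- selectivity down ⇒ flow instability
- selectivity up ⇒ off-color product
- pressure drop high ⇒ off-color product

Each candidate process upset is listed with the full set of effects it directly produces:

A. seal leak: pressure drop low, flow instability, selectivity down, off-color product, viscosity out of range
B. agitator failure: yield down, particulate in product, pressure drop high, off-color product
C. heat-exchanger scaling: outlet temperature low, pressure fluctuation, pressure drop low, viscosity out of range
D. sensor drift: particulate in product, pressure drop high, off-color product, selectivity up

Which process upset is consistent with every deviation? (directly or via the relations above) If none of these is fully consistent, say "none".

none

Per-candidate check:
(A) seal leak — flow instability ✓; pressure drop low ✓; viscosity out of range ✓; pressure fluctuation ✗; off-color product ✓
(B) agitator failure — flow instability ✗; pressure drop low ✗; viscosity out of range ✗; pressure fluctuation ✗; off-color product ✓
(C) heat-exchanger scaling — flow instability ✗; pressure drop low ✓; viscosity out of range ✓; pressure fluctuation ✓; off-color product ✗
(D) sensor drift — fails on flow instability, pressure drop low, viscosity out of range, pressure fluctuation (predicts pressure drop high, not pressure drop low)
None of the listed candidates fits everything.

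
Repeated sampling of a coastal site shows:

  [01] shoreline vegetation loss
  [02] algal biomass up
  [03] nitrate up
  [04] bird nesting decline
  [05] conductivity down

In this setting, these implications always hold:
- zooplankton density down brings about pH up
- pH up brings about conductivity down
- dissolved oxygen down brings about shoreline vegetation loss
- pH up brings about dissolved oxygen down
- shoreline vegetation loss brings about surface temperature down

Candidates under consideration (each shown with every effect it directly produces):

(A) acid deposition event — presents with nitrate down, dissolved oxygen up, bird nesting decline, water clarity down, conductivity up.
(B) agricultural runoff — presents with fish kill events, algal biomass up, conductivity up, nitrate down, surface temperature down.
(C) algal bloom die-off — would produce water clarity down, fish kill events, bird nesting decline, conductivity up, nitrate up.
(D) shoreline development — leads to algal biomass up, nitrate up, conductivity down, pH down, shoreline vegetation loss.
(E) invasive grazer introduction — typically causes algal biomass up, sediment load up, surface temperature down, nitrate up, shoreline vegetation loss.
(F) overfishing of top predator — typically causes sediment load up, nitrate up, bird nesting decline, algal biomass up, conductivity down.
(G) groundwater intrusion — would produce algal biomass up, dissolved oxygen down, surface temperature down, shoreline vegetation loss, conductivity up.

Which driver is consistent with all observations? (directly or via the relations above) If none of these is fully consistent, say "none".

none

Testing each hypothesis:
(A) acid deposition event — shoreline vegetation loss miss; algal biomass up miss; nitrate up miss; bird nesting decline match; conductivity down miss
(B) agricultural runoff — shoreline vegetation loss miss; algal biomass up match; nitrate up miss; bird nesting decline miss; conductivity down miss
(C) algal bloom die-off — fails on shoreline vegetation loss, algal biomass up, conductivity down (predicts conductivity up, not conductivity down)
(D) shoreline development — shoreline vegetation loss match; algal biomass up match; nitrate up match; bird nesting decline miss; conductivity down match
(E) invasive grazer introduction — does not account for bird nesting decline, conductivity down
(F) overfishing of top predator — shoreline vegetation loss miss; algal biomass up match; nitrate up match; bird nesting decline match; conductivity down match
(G) groundwater intrusion — fails on nitrate up, bird nesting decline, conductivity down (predicts conductivity up, not conductivity down)
Every candidate fails on at least one observation.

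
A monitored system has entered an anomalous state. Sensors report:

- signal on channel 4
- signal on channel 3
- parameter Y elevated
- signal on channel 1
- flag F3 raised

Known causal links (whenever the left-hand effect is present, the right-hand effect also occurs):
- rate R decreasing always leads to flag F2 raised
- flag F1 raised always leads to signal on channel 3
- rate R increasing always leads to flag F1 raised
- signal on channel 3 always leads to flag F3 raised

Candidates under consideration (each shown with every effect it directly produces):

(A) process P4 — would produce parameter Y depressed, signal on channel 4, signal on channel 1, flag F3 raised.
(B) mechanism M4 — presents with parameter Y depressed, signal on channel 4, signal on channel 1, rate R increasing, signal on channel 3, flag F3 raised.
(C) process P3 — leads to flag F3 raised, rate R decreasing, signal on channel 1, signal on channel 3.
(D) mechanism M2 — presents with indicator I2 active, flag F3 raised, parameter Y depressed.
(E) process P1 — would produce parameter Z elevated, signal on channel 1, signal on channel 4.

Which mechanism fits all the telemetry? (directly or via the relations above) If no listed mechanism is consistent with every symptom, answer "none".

Checking each candidate against the observations:
(A) process P4 — fails on signal on channel 3, parameter Y elevated (predicts parameter Y depressed, not parameter Y elevated)
(B) mechanism M4 — fails on parameter Y elevated (predicts parameter Y depressed, not parameter Y elevated)
(C) process P3 — signal on channel 4 ✗; signal on channel 3 ✓; parameter Y elevated ✗; signal on channel 1 ✓; flag F3 raised ✓
(D) mechanism M2 — fails on signal on channel 4, signal on channel 3, parameter Y elevated, signal on channel 1 (predicts parameter Y depressed, not parameter Y elevated)
(E) process P1 — signal on channel 4 ✓; signal on channel 3 ✗; parameter Y elevated ✗; signal on channel 1 ✓; flag F3 raised ✗
Every candidate fails on at least one observation.

none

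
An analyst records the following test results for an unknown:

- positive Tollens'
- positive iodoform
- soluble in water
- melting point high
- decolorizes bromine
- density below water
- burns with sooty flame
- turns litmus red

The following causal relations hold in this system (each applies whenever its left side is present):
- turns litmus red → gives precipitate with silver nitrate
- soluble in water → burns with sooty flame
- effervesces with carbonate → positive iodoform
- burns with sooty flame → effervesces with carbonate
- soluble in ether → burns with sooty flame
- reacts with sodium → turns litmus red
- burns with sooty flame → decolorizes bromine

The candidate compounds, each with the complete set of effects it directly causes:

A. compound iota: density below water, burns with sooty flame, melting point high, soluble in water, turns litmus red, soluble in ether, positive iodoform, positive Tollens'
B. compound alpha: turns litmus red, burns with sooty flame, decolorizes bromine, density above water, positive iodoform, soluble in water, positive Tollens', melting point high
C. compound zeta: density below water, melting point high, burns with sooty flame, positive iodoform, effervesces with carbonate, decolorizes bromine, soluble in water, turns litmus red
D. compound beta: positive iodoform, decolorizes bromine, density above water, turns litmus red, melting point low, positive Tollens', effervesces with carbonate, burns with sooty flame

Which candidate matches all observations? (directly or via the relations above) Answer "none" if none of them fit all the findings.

A

Checking each candidate against the observations:
(A) compound iota — accounts for every observation (decolorizes bromine through burns with sooty flame → decolorizes bromine)
(B) compound alpha — fails on density below water (predicts density above water, not density below water)
(C) compound zeta — does not account for positive Tollens'
(D) compound beta — fails on soluble in water, melting point high, density below water (predicts melting point low, not melting point high; predicts density above water, not density below water)
(A) alone accounts for all the evidence.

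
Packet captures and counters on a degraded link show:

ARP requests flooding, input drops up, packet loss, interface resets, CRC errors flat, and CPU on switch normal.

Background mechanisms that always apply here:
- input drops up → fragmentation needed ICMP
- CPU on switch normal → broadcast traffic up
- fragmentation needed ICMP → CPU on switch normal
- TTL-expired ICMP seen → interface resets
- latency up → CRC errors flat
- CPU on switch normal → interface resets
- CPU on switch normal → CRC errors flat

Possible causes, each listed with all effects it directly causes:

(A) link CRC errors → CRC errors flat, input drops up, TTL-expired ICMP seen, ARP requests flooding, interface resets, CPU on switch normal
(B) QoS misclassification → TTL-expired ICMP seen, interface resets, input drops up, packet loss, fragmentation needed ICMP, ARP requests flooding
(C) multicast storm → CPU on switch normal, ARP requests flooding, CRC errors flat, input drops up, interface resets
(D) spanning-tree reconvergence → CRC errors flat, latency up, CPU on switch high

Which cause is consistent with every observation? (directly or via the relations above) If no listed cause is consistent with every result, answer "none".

For each candidate, compare predicted effects to what was observed:
(A) link CRC errors — does not account for packet loss
(B) QoS misclassification — accounts for every observation (CRC errors flat through fragmentation needed ICMP → CPU on switch normal → CRC errors flat)
(C) multicast storm — ARP requests flooding ✓; input drops up ✓; packet loss ✗; interface resets ✓; CRC errors flat ✓; CPU on switch normal ✓
(D) spanning-tree reconvergence — ARP requests flooding ✗; input drops up ✗; packet loss ✗; interface resets ✗; CRC errors flat ✓; CPU on switch normal ✗
(B) alone accounts for all the evidence.

B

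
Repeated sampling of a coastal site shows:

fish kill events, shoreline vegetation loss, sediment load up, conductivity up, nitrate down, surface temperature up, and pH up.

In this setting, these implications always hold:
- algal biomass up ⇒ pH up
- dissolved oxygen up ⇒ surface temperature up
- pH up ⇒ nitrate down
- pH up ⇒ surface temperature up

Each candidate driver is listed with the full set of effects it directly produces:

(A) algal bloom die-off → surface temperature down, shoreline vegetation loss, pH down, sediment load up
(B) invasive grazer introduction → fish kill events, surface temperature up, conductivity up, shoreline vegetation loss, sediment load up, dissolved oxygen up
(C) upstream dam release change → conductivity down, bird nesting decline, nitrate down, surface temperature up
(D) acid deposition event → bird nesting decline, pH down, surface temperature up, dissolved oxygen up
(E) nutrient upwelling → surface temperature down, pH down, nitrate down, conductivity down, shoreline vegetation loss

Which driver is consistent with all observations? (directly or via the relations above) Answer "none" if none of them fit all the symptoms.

Per-candidate check:
(A) algal bloom die-off — fish kill events NO; shoreline vegetation loss yes; sediment load up yes; conductivity up NO; nitrate down NO; surface temperature up NO; pH up NO
(B) invasive grazer introduction — fish kill events yes; shoreline vegetation loss yes; sediment load up yes; conductivity up yes; nitrate down NO; surface temperature up yes; pH up NO
(C) upstream dam release change — fish kill events NO; shoreline vegetation loss NO; sediment load up NO; conductivity up NO; nitrate down yes; surface temperature up yes; pH up NO
(D) acid deposition event — fish kill events NO; shoreline vegetation loss NO; sediment load up NO; conductivity up NO; nitrate down NO; surface temperature up yes; pH up NO
(E) nutrient upwelling — fish kill events NO; shoreline vegetation loss yes; sediment load up NO; conductivity up NO; nitrate down yes; surface temperature up NO; pH up NO
Every candidate fails on at least one observation.

none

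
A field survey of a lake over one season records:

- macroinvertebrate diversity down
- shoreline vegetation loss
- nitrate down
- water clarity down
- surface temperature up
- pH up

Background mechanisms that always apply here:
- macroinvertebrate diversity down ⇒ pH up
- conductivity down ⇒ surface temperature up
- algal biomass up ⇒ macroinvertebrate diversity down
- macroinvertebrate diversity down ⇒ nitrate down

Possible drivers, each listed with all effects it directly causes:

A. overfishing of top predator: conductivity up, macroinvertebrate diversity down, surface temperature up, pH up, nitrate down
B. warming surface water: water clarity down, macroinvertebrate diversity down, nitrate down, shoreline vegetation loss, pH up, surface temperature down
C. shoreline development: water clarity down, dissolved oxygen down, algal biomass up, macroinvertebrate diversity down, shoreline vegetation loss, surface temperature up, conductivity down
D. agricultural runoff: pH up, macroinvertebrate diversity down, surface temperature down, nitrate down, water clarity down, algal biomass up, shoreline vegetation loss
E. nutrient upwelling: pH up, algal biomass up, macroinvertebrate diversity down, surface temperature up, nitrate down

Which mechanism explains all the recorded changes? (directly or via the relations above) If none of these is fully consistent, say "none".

C

Per-candidate check:
(A) overfishing of top predator — macroinvertebrate diversity down +; shoreline vegetation loss -; nitrate down +; water clarity down -; surface temperature up +; pH up +
(B) warming surface water — macroinvertebrate diversity down +; shoreline vegetation loss +; nitrate down +; water clarity down +; surface temperature up -; pH up +
(C) shoreline development — macroinvertebrate diversity down +; shoreline vegetation loss +; nitrate down + (via macroinvertebrate diversity down → nitrate down); water clarity down +; surface temperature up +; pH up + (via macroinvertebrate diversity down → pH up)
(D) agricultural runoff — fails on surface temperature up (predicts surface temperature down, not surface temperature up)
(E) nutrient upwelling — does not account for shoreline vegetation loss, water clarity down
(C) is the only candidate with no mismatches.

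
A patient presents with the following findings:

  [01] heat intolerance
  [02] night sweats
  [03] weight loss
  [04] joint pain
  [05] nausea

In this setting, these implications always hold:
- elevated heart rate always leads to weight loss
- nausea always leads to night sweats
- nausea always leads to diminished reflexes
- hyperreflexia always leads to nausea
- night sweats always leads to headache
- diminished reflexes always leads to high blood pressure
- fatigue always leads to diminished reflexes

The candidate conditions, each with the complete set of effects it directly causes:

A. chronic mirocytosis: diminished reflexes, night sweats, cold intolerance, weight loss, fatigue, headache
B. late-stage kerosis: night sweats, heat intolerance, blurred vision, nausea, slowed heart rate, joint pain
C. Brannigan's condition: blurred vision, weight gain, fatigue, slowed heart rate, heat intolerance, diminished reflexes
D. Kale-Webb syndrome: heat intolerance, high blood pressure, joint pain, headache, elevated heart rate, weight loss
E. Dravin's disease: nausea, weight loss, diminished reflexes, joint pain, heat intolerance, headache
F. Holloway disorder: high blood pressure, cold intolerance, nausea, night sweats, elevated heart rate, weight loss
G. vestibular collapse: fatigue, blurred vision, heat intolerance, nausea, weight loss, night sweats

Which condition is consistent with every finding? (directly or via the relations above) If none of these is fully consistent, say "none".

Testing each hypothesis:
(A) chronic mirocytosis — heat intolerance -; night sweats +; weight loss +; joint pain -; nausea -
(B) late-stage kerosis — does not account for weight loss
(C) Brannigan's condition — heat intolerance +; night sweats -; weight loss -; joint pain -; nausea -
(D) Kale-Webb syndrome — heat intolerance +; night sweats -; weight loss +; joint pain +; nausea -
(E) Dravin's disease — accounts for every observation (night sweats through nausea → night sweats)
(F) Holloway disorder — fails on heat intolerance, joint pain (predicts cold intolerance, not heat intolerance)
(G) vestibular collapse — heat intolerance +; night sweats +; weight loss +; joint pain -; nausea +
Only (E) is consistent with every observation.

E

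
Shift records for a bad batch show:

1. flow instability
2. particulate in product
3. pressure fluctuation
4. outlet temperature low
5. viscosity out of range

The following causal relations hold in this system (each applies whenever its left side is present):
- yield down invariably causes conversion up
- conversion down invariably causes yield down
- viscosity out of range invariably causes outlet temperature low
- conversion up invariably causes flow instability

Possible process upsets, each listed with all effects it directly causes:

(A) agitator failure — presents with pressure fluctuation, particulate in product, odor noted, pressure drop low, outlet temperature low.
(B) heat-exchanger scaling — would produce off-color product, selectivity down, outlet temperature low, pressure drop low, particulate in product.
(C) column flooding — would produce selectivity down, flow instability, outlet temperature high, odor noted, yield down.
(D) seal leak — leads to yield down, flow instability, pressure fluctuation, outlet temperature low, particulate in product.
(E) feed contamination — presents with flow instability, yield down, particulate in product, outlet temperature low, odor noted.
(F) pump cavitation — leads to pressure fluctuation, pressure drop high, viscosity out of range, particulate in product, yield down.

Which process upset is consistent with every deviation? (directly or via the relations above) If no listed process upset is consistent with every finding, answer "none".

F

Testing each hypothesis:
(A) agitator failure — flow instability ✗; particulate in product ✓; pressure fluctuation ✓; outlet temperature low ✓; viscosity out of range ✗
(B) heat-exchanger scaling — does not account for flow instability, pressure fluctuation, viscosity out of range
(C) column flooding — fails on particulate in product, pressure fluctuation, outlet temperature low, viscosity out of range (predicts outlet temperature high, not outlet temperature low)
(D) seal leak — flow instability ✓; particulate in product ✓; pressure fluctuation ✓; outlet temperature low ✓; viscosity out of range ✗
(E) feed contamination — flow instability ✓; particulate in product ✓; pressure fluctuation ✗; outlet temperature low ✓; viscosity out of range ✗
(F) pump cavitation — flow instability ✓ (through yield down → conversion up → flow instability); particulate in product ✓; pressure fluctuation ✓; outlet temperature low ✓ (through viscosity out of range → outlet temperature low); viscosity out of range ✓
(F) is the only candidate with no mismatches.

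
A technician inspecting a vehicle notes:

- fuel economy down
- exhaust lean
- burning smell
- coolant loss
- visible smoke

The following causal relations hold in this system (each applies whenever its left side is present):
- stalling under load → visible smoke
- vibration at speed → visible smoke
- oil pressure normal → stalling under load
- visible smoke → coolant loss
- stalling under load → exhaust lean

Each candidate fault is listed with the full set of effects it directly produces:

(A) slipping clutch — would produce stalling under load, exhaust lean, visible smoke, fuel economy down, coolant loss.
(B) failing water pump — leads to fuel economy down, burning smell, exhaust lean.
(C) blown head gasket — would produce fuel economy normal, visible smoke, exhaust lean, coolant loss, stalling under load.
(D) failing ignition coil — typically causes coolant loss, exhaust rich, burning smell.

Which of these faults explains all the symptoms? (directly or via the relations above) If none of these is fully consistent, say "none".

none

Testing each hypothesis:
(A) slipping clutch — fuel economy down yes; exhaust lean yes; burning smell NO; coolant loss yes; visible smoke yes
(B) failing water pump — fuel economy down yes; exhaust lean yes; burning smell yes; coolant loss NO; visible smoke NO
(C) blown head gasket — fails on fuel economy down, burning smell (predicts fuel economy normal, not fuel economy down)
(D) failing ignition coil — fuel economy down NO; exhaust lean NO; burning smell yes; coolant loss yes; visible smoke NO
No candidate is consistent with all observations.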